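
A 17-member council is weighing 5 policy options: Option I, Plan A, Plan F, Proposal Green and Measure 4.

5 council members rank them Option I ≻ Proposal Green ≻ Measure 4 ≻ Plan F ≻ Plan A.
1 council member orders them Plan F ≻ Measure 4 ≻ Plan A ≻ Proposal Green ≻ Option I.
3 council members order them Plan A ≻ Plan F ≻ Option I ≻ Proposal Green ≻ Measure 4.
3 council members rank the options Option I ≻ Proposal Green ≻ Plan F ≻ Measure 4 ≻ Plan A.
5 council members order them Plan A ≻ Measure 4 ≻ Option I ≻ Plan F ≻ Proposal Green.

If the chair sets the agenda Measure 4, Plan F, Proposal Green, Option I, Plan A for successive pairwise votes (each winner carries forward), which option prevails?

Round 1: Measure 4 vs Plan F — 10–7, Measure 4 advances.
Round 2: Measure 4 vs Proposal Green — 6–11, Proposal Green advances.
Round 3: Proposal Green vs Option I — 1–16, Option I advances.
Round 4: Option I vs Plan A — 8–9, Plan A advances.
The agenda winner is Plan A.

Plan A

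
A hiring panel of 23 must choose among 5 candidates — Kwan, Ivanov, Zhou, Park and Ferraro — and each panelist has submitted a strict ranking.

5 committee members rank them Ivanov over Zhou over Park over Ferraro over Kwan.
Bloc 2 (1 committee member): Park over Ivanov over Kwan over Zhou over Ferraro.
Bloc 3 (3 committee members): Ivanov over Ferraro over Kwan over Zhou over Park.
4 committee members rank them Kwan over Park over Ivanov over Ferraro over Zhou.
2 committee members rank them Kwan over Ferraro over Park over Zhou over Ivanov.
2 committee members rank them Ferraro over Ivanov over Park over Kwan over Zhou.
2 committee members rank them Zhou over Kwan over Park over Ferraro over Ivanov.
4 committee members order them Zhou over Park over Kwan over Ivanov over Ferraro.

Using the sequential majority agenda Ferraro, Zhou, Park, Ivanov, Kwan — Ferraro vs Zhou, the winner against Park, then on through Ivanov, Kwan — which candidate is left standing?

Kwan

Round 1: Ferraro vs Zhou — 11–12, Zhou advances.
Round 2: Zhou vs Park — 14–9, Zhou advances.
Round 3: Zhou vs Ivanov — 8–15, Ivanov advances.
Round 4: Ivanov vs Kwan — 11–12, Kwan advances.
Kwan survives the agenda.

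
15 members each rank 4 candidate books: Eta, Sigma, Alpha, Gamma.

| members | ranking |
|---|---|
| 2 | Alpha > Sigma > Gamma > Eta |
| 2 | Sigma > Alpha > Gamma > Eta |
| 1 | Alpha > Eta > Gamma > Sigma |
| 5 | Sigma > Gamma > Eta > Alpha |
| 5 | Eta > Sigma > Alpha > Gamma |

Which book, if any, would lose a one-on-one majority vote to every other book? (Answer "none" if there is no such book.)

none

Pairwise majorities:
Eta vs Sigma: Eta preferred on 1+5 = 6 ballots; Sigma wins 9–6.
Eta vs Alpha: 10 to 5, Eta.
Eta vs Gamma: Gamma wins 9–6.
Sigma vs Alpha: 12 to 3, Sigma.
Sigma–Gamma: Sigma 14–1.
Alpha vs Gamma: Alpha wins 10–5.
Every book wins at least one matchup (Eta beats Alpha; Sigma beats Eta; Alpha beats Gamma; Gamma beats Eta), so there is no Condorcet loser.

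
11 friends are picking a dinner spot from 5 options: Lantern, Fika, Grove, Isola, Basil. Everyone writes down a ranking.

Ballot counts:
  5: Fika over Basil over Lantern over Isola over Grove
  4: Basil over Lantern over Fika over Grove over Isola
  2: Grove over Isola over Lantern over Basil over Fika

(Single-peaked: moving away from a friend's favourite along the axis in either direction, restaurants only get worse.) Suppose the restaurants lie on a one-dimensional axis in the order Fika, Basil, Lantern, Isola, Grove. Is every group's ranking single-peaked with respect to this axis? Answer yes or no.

Axis positions: Fika=1, Basil=2, Lantern=3, Isola=4, Grove=5.
Group 1 (peak Fika at position 1): ranking walks positions 1-2-3-4-5, expanding outward from the peak — single-peaked.
Group 2: ranking walks positions 2-3-1-5-4; Grove is ranked above Isola even though Isola lies between Grove and the peak Basil on the axis — preferences dip and rise again. Not single-peaked.
Group 3 (peak Grove at position 5): ranking walks positions 5-4-3-2-1, expanding outward from the peak — single-peaked.
Group 2 violates single-peakedness, so the profile is not single-peaked on this axis.

no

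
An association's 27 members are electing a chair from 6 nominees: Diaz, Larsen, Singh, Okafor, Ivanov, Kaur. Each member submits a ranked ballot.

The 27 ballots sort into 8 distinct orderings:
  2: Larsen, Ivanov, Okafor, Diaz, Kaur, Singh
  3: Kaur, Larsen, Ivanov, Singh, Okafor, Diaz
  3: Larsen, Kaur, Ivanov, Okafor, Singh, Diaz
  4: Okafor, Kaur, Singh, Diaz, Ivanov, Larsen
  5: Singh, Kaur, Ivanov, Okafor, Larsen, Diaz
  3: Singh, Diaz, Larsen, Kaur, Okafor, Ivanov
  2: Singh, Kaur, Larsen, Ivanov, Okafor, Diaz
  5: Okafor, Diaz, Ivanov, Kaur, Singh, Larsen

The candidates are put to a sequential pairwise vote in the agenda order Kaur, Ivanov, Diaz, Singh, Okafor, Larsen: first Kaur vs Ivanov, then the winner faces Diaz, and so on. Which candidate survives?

Kaur

Round 1: Kaur vs Ivanov — 20–7, Kaur advances.
Round 2: Kaur vs Diaz — 17–10, Kaur advances.
Round 3: Kaur vs Singh — 17–10, Kaur advances.
Round 4: Kaur vs Okafor — 16–11, Kaur advances.
Round 5: Kaur vs Larsen — 19–8, Kaur advances.
Kaur survives the agenda.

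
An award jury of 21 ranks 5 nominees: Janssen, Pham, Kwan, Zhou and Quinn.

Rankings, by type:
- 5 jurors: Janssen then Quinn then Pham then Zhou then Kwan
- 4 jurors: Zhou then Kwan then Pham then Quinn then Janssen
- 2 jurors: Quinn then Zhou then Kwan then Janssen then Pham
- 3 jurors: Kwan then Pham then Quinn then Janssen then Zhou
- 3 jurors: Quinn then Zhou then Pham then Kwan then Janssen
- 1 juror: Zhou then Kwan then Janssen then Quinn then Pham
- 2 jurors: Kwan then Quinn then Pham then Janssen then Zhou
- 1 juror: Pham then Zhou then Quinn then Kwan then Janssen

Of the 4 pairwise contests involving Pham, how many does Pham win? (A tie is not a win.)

Pham against each rival (21 jurors):
Pham vs Janssen: Pham wins 13–8.
Pham–Kwan: Kwan 12–9.
Pham–Zhou: Pham 11–10.
Pham vs Quinn: Quinn, 13–8.
Pham beats Janssen, Zhou; loses to Kwan, Quinn — 2 pairwise wins.

2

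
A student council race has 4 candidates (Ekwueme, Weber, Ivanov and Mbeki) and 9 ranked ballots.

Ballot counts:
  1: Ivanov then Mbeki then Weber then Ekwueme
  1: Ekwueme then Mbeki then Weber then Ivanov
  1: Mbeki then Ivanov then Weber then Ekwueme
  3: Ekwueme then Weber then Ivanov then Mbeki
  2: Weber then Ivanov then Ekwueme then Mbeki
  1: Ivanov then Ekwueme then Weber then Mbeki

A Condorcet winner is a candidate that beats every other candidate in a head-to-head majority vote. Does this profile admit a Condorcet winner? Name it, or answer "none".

none

Pairwise majorities:
Ekwueme–Weber: Ekwueme 5–4.
Ekwueme vs Ivanov: Ivanov wins 5–4.
Ekwueme vs Mbeki: Ekwueme wins 7–2.
Weber vs Ivanov: Weber, 6–3.
Weber vs Mbeki: Weber wins 6–3.
Ivanov vs Mbeki: 1+3+2+1 = 7 for Ivanov, 2 for Mbeki — Ivanov by 7–2.
Every candidate loses at least once (Ekwueme loses to Ivanov; Weber loses to Ekwueme; Ivanov loses to Weber; Mbeki loses to Ekwueme). The majority relation contains the cycle Ekwueme > Weber > Ivanov > Ekwueme, so there is no Condorcet winner.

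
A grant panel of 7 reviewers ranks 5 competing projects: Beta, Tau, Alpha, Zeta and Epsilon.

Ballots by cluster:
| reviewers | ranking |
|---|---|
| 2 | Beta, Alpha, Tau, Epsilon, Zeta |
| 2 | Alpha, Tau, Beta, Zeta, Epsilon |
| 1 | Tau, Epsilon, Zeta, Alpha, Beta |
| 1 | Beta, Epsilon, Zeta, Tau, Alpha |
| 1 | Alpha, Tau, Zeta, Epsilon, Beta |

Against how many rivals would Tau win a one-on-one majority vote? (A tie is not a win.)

3

Tau against each rival (7 reviewers):
Tau vs Beta: Tau wins 4–3.
Tau vs Alpha: Alpha, 5–2.
Tau vs Zeta: Tau wins 6–1.
Tau vs Epsilon: Tau, 6–1.
Tau beats Beta, Zeta, Epsilon; loses to Alpha — 3 pairwise wins.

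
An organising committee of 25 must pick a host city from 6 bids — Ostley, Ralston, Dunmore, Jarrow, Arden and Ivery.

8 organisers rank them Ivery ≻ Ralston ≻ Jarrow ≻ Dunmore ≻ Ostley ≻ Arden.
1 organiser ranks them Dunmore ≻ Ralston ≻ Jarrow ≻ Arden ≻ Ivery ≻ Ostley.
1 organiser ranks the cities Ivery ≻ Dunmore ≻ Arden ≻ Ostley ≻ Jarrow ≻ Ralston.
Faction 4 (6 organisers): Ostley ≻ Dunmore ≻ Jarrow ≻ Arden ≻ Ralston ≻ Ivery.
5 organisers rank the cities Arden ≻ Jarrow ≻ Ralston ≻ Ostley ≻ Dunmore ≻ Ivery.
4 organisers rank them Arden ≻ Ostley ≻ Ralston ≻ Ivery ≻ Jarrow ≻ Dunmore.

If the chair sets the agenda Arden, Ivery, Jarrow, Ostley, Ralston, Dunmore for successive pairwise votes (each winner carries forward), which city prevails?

Round 1: Arden vs Ivery — 16–9, Arden advances.
Round 2: Arden vs Jarrow — 10–15, Jarrow advances.
Round 3: Jarrow vs Ostley — 14–11, Jarrow advances.
Round 4: Jarrow vs Ralston — 12–13, Ralston advances.
Round 5: Ralston vs Dunmore — 17–8, Ralston advances.
Ralston survives the agenda.

Ralston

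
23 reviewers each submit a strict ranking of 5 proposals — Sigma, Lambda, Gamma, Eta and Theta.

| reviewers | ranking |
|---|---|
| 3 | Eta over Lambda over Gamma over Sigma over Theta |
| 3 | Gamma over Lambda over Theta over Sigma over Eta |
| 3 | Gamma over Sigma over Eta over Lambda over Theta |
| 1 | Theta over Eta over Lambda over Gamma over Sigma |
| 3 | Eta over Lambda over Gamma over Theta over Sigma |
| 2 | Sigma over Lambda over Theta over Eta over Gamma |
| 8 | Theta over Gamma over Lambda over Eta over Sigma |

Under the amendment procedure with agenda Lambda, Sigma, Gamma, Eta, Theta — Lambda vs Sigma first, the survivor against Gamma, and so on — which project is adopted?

Gamma

Round 1: Lambda vs Sigma — 18–5, Lambda advances.
Round 2: Lambda vs Gamma — 9–14, Gamma advances.
Round 3: Gamma vs Eta — 14–9, Gamma advances.
Round 4: Gamma vs Theta — 12–11, Gamma advances.
The agenda winner is Gamma.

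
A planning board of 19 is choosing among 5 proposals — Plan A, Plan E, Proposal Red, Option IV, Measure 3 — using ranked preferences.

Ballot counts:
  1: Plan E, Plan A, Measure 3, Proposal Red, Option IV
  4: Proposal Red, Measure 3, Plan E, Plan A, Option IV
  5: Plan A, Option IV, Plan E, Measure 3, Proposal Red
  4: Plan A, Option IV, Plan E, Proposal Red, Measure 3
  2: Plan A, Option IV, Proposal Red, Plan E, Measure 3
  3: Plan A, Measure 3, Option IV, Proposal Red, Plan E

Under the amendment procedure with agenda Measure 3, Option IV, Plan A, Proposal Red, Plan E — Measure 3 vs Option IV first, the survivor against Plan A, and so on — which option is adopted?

Round 1: Measure 3 vs Option IV — 8–11, Option IV advances.
Round 2: Option IV vs Plan A — 0–19, Plan A advances.
Round 3: Plan A vs Proposal Red — 15–4, Plan A advances.
Round 4: Plan A vs Plan E — 14–5, Plan A advances.
Plan A survives the agenda.

Plan A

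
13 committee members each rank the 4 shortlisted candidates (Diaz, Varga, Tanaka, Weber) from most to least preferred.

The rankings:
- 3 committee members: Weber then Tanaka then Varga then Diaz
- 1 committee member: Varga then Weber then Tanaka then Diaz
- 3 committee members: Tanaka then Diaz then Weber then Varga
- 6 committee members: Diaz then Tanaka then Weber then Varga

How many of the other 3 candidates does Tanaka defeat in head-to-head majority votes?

3

Tanaka against each rival (13 committee members):
Tanaka vs Diaz: Tanaka, 7–6.
Tanaka vs Varga: Tanaka is ranked higher on 3+3+6 = 12 ballots, Varga on 1. Tanaka wins 12–1.
Tanaka vs Weber: Tanaka is ranked higher on 3+6 = 9 ballots, Weber on 4. Tanaka wins 9–4.
Tanaka beats Diaz, Varga, Weber — 3 pairwise wins.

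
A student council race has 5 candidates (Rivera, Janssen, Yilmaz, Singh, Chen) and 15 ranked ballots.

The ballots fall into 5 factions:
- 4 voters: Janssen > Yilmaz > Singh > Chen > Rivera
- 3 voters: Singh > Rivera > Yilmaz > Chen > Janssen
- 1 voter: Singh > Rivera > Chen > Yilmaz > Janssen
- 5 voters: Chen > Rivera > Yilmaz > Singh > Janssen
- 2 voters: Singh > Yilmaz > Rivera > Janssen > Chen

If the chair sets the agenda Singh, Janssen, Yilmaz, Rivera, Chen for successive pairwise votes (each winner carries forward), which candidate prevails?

Chen

Round 1: Singh vs Janssen — 11–4, Singh advances.
Round 2: Singh vs Yilmaz — 6–9, Yilmaz advances.
Round 3: Yilmaz vs Rivera — 6–9, Rivera advances.
Round 4: Rivera vs Chen — 6–9, Chen advances.
The agenda winner is Chen.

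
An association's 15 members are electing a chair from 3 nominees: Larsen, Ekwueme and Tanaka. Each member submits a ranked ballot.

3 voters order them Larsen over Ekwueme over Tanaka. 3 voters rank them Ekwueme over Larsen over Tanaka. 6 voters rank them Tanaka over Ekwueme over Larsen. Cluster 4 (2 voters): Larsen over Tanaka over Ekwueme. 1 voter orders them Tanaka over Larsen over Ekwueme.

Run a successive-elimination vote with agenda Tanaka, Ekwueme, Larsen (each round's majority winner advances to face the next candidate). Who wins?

Larsen

Round 1: Tanaka vs Ekwueme — 9–6, Tanaka advances.
Round 2: Tanaka vs Larsen — 7–8, Larsen advances.
Larsen survives the agenda.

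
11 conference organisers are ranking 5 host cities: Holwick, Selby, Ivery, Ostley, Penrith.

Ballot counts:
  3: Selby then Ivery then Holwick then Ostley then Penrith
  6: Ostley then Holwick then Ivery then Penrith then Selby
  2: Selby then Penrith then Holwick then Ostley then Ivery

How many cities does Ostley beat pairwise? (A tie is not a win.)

Ostley against each rival (11 organisers):
Ostley–Holwick: Ostley 6–5.
Ostley vs Selby: Ostley wins 6–5.
Ostley–Ivery: Ostley 8–3.
Ostley vs Penrith: Ostley is ranked higher on 3+6 = 9 ballots, Penrith on 2. Ostley wins 9–2.
Ostley beats Holwick, Selby, Ivery, Penrith — 4 pairwise wins.

4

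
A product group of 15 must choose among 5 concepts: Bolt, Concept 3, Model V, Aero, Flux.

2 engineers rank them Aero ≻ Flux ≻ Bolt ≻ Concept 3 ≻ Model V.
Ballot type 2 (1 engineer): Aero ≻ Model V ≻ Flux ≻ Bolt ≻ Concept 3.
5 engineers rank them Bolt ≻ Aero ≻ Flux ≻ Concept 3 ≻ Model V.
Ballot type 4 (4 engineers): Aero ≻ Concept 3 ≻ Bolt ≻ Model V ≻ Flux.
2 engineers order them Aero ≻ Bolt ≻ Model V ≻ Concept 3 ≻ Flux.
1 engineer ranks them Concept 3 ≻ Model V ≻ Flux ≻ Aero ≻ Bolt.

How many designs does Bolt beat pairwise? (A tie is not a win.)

3

Bolt against each rival (15 engineers):
Bolt vs Concept 3: Bolt is ranked higher on 2+1+5+2 = 10 ballots, Concept 3 on 5. Bolt wins 10–5.
Bolt vs Model V: Bolt is ranked higher on 2+5+4+2 = 13 ballots, Model V on 2. Bolt wins 13–2.
Bolt vs Aero: Bolt is ranked higher on 5 ballots, Aero on 10. Aero wins 10–5.
Bolt vs Flux: Bolt preferred on 5+4+2 = 11 ballots; Bolt wins 11–4.
Bolt beats Concept 3, Model V, Flux; loses to Aero — 3 pairwise wins.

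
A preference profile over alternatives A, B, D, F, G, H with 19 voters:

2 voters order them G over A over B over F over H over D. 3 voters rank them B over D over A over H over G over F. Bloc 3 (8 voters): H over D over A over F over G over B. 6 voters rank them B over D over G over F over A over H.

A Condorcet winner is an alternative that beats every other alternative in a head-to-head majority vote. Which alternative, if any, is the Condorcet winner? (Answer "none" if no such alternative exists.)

none

Check each pair by majority over 19 ballots:
A vs B: A, 10–9.
A vs D: A preferred on 2 ballots; D wins 17–2.
A–F: A 13–6.
A–G: A 11–8.
A vs H: 11 to 8, A.
B vs D: B, 11–8.
B–F: B 11–8.
B vs G: B is ranked higher on 3+6 = 9 ballots, G on 10. G wins 10–9.
B–H: B 11–8.
D vs F: 17 to 2, D.
D vs G: 17 to 2, D.
D vs H: 9 to 10, H.
F vs G: 8 to 11, G.
F vs H: H wins 11–8.
G–H: H 11–8.
Each alternative drops at least one matchup (A loses to D; B loses to A; D loses to B; F loses to A; G loses to A; H loses to A); the cycle A beats B beats D beats A rules out a Condorcet winner.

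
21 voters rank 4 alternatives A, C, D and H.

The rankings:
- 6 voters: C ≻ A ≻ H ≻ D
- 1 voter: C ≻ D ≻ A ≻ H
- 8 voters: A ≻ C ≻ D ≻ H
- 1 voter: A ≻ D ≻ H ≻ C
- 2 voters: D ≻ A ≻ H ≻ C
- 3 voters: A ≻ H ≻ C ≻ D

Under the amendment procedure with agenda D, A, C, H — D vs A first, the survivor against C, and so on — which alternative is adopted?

A

Round 1: D vs A — 3–18, A advances.
Round 2: A vs C — 14–7, A advances.
Round 3: A vs H — 21–0, A advances.
A survives the agenda.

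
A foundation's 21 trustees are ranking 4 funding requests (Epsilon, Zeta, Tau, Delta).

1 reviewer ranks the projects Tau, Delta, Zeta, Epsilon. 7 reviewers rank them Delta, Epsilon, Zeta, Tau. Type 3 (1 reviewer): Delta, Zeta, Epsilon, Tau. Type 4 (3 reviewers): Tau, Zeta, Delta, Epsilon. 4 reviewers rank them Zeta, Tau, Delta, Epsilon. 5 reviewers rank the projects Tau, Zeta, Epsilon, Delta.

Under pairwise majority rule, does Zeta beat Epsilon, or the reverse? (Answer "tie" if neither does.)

Zeta

Ballots ranking Zeta above Epsilon: 1 + 1 + 3 + 4 + 5 = 14.
Ballots ranking Epsilon above Zeta: 21 − 14 = 7.
Zeta wins the head-to-head 14–7.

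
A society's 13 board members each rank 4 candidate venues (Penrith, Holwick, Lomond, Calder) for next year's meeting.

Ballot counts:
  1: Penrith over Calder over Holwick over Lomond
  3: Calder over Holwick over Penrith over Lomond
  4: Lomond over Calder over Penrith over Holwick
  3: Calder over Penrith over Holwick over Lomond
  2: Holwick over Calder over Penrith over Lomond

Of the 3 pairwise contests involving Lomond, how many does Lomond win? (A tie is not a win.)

Lomond against each rival (13 organisers):
Lomond vs Penrith: Lomond preferred on 4 ballots; Penrith wins 9–4.
Lomond vs Holwick: 4 for Lomond, 9 for Holwick — Holwick by 9–4.
Lomond vs Calder: Calder wins 9–4.
Lomond beats no one; loses to Penrith, Holwick, Calder — 0 pairwise wins.

0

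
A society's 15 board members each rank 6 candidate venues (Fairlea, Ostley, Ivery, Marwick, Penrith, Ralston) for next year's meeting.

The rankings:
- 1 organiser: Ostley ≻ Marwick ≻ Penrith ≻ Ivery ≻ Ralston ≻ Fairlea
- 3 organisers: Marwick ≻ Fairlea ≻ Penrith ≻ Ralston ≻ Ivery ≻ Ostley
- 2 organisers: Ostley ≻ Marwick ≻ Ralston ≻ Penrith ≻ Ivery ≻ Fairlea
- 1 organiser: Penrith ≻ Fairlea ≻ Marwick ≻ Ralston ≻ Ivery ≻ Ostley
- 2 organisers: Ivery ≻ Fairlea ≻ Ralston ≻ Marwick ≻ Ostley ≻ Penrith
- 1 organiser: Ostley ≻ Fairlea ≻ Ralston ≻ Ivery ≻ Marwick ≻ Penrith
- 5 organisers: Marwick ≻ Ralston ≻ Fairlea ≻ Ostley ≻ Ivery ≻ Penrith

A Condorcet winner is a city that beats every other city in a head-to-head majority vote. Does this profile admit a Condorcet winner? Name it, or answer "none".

Pairwise majorities:
Fairlea vs Ostley: 3+1+2+5 = 11 for Fairlea, 4 for Ostley — Fairlea by 11–4.
Fairlea–Ivery: Fairlea 10–5.
Fairlea vs Marwick: Marwick wins 11–4.
Fairlea vs Penrith: Fairlea wins 11–4.
Fairlea vs Ralston: Ralston wins 8–7.
Ostley vs Ivery: Ostley, 9–6.
Ostley vs Marwick: Ostley is ranked higher on 1+2+1 = 4 ballots, Marwick on 11. Marwick wins 11–4.
Ostley vs Penrith: 11 to 4, Ostley.
Ostley–Ralston: Ralston 11–4.
Ivery vs Marwick: Ivery preferred on 2+1 = 3 ballots; Marwick wins 12–3.
Ivery vs Penrith: Ivery preferred on 2+1+5 = 8 ballots; Ivery wins 8–7.
Ivery vs Ralston: 3 to 12, Ralston.
Marwick vs Penrith: 14 to 1, Marwick.
Marwick vs Ralston: Marwick, 12–3.
Penrith vs Ralston: Penrith is ranked higher on 1+3+1 = 5 ballots, Ralston on 10. Ralston wins 10–5.
Marwick wins every pairwise contest, so Marwick is the Condorcet winner.

Marwick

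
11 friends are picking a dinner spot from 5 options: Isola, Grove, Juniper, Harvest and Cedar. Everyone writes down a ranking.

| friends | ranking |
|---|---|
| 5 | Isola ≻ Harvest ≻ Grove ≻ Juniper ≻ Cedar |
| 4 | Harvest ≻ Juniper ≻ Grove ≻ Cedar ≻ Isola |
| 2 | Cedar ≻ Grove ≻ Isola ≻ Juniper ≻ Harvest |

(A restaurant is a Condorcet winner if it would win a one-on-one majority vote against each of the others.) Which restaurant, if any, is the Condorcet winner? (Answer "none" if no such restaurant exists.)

none

Check each pair by majority over 11 ballots:
Isola vs Grove: Isola preferred on 5 ballots; Grove wins 6–5.
Isola vs Juniper: Isola is ranked higher on 5+2 = 7 ballots, Juniper on 4. Isola wins 7–4.
Isola–Harvest: Isola 7–4.
Isola vs Cedar: Isola is ranked higher on 5 ballots, Cedar on 6. Cedar wins 6–5.
Grove vs Juniper: Grove wins 7–4.
Grove vs Harvest: Harvest, 9–2.
Grove–Cedar: Grove 9–2.
Juniper vs Harvest: Juniper preferred on 2 ballots; Harvest wins 9–2.
Juniper vs Cedar: 9 to 2, Juniper.
Harvest vs Cedar: Harvest wins 9–2.
Every restaurant loses at least once (Isola loses to Grove; Grove loses to Harvest; Juniper loses to Isola; Harvest loses to Isola; Cedar loses to Grove). The majority relation contains the cycle Isola > Juniper > Cedar > Isola, so there is no Condorcet winner.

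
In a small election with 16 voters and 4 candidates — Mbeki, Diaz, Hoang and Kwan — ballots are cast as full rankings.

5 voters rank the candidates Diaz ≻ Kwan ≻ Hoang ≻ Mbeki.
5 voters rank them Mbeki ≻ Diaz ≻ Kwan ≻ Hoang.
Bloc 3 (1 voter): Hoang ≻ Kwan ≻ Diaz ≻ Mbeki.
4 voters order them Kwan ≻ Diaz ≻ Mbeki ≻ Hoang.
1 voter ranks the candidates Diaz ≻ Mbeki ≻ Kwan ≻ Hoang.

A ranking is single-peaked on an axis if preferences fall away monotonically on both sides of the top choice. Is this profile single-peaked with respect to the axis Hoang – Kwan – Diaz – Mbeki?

Axis positions: Hoang=1, Kwan=2, Diaz=3, Mbeki=4.
Bloc 1 (peak Diaz at position 3): ranking walks positions 3-2-1-4, expanding outward from the peak — single-peaked.
Bloc 2 (peak Mbeki at position 4): ranking walks positions 4-3-2-1, expanding outward from the peak — single-peaked.
Bloc 3 (peak Hoang at position 1): ranking walks positions 1-2-3-4, expanding outward from the peak — single-peaked.
Bloc 4 (peak Kwan at position 2): ranking walks positions 2-3-4-1, expanding outward from the peak — single-peaked.
Bloc 5 (peak Diaz at position 3): ranking walks positions 3-4-2-1, expanding outward from the peak — single-peaked.
Every ranking is single-peaked on this axis.

yes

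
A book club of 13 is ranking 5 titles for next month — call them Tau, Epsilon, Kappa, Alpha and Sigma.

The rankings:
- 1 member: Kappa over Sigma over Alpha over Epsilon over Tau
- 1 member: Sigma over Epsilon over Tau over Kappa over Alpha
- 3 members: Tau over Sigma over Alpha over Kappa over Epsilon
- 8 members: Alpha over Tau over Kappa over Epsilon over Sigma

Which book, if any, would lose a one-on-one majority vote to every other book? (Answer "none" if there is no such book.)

Head-to-head results (13 members):
Tau–Epsilon: Tau 11–2.
Tau vs Kappa: Tau is ranked higher on 1+3+8 = 12 ballots, Kappa on 1. Tau wins 12–1.
Tau–Alpha: Alpha 9–4.
Tau vs Sigma: Tau, 11–2.
Epsilon vs Kappa: Epsilon is ranked higher on 1 ballot, Kappa on 12. Kappa wins 12–1.
Epsilon vs Alpha: Alpha wins 12–1.
Epsilon–Sigma: Epsilon 8–5.
Kappa vs Alpha: 2 to 11, Alpha.
Kappa vs Sigma: Kappa preferred on 1+8 = 9 ballots; Kappa wins 9–4.
Alpha vs Sigma: Alpha preferred on 8 ballots; Alpha wins 8–5.
Only Sigma has no wins; Sigma is the Condorcet loser.

Sigma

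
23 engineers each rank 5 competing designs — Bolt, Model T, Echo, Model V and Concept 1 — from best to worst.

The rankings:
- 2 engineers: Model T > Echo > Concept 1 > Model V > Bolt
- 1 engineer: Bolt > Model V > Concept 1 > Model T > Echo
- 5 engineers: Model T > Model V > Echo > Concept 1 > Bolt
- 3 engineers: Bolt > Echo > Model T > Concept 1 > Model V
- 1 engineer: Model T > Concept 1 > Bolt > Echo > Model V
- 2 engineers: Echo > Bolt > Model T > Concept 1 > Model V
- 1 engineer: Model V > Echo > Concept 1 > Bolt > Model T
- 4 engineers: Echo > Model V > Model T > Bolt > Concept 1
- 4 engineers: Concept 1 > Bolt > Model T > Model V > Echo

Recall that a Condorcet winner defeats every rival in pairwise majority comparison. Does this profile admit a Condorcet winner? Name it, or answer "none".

Head-to-head results (23 engineers):
Bolt–Model T: Model T 12–11.
Bolt vs Echo: 1+3+1+4 = 9 for Bolt, 14 for Echo — Echo by 14–9.
Bolt vs Model V: 11 to 12, Model V.
Bolt vs Concept 1: 1+3+2+4 = 10 for Bolt, 13 for Concept 1 — Concept 1 by 13–10.
Model T vs Echo: Model T wins 13–10.
Model T vs Model V: 2+5+3+1+2+4 = 17 for Model T, 6 for Model V — Model T by 17–6.
Model T vs Concept 1: Model T is ranked higher on 2+5+3+1+2+4 = 17 ballots, Concept 1 on 6. Model T wins 17–6.
Echo vs Model V: Echo wins 12–11.
Echo vs Concept 1: Echo wins 17–6.
Model V vs Concept 1: 1+5+1+4 = 11 for Model V, 12 for Concept 1 — Concept 1 by 12–11.
Model T defeats every rival head-to-head and is the Condorcet winner.

Model T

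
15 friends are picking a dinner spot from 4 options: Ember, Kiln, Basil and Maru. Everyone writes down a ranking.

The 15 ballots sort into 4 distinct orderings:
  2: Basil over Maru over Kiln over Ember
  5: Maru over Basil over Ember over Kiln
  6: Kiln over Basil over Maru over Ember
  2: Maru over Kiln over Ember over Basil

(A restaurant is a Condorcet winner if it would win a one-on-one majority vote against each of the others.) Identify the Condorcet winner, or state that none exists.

none

Check each pair by majority over 15 ballots:
Ember vs Kiln: 5 to 10, Kiln.
Ember vs Basil: Ember preferred on 2 ballots; Basil wins 13–2.
Ember vs Maru: 0 to 15, Maru.
Kiln vs Basil: Kiln preferred on 6+2 = 8 ballots; Kiln wins 8–7.
Kiln vs Maru: 6 for Kiln, 9 for Maru — Maru by 9–6.
Basil vs Maru: 8 to 7, Basil.
No restaurant is unbeaten: Ember loses to Kiln; Kiln loses to Maru; Basil loses to Kiln; Maru loses to Basil. In particular Kiln > Basil > Maru > Kiln is a majority cycle — no Condorcet winner exists.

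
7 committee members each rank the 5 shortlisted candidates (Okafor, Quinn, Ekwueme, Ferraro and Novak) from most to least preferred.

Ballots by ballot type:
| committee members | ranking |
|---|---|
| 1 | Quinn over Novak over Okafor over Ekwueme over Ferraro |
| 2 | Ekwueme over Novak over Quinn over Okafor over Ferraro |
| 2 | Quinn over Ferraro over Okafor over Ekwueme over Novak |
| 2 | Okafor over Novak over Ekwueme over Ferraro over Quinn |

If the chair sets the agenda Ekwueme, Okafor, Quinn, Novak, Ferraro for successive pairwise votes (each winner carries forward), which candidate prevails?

Novak

Round 1: Ekwueme vs Okafor — 2–5, Okafor advances.
Round 2: Okafor vs Quinn — 2–5, Quinn advances.
Round 3: Quinn vs Novak — 3–4, Novak advances.
Round 4: Novak vs Ferraro — 5–2, Novak advances.
Novak survives the agenda.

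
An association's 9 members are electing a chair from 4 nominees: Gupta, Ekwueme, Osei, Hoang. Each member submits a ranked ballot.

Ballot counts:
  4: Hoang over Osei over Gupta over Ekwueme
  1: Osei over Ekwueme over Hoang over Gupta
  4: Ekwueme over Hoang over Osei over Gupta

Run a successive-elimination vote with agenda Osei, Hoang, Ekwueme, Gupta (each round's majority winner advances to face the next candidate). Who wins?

Ekwueme

Round 1: Osei vs Hoang — 1–8, Hoang advances.
Round 2: Hoang vs Ekwueme — 4–5, Ekwueme advances.
Round 3: Ekwueme vs Gupta — 5–4, Ekwueme advances.
Ekwueme survives the agenda.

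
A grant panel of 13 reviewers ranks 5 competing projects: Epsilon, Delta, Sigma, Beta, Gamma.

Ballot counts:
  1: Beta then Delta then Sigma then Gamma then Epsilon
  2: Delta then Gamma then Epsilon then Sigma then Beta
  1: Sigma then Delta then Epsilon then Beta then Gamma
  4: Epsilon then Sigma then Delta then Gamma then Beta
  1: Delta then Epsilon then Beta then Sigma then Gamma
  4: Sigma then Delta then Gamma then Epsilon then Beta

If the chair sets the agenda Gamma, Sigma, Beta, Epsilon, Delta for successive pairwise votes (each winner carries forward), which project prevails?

Round 1: Gamma vs Sigma — 2–11, Sigma advances.
Round 2: Sigma vs Beta — 11–2, Sigma advances.
Round 3: Sigma vs Epsilon — 6–7, Epsilon advances.
Round 4: Epsilon vs Delta — 4–9, Delta advances.
Delta survives the agenda.

Delta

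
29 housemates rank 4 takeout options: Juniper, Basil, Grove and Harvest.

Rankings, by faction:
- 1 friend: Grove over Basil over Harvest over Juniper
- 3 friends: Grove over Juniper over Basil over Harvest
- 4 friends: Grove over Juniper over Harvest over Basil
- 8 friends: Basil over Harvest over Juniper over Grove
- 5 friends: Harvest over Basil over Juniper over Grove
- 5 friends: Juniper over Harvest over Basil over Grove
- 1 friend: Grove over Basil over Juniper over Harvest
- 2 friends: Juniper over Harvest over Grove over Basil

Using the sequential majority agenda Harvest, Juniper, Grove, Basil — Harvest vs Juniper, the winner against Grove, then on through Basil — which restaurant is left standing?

Basil

Round 1: Harvest vs Juniper — 14–15, Juniper advances.
Round 2: Juniper vs Grove — 20–9, Juniper advances.
Round 3: Juniper vs Basil — 14–15, Basil advances.
Basil survives the agenda.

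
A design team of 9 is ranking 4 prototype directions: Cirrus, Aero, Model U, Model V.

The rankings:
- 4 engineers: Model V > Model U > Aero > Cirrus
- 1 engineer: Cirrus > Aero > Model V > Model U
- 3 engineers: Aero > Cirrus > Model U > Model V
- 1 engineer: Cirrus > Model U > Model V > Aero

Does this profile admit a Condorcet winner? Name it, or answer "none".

none

Head-to-head results (9 engineers):
Cirrus vs Aero: 2 to 7, Aero.
Cirrus–Model U: Cirrus 5–4.
Cirrus–Model V: Cirrus 5–4.
Aero vs Model U: Model U wins 5–4.
Aero vs Model V: 1+3 = 4 for Aero, 5 for Model V — Model V by 5–4.
Model U vs Model V: Model V wins 5–4.
Every design loses at least once (Cirrus loses to Aero; Aero loses to Model U; Model U loses to Cirrus; Model V loses to Cirrus). The majority relation contains the cycle Cirrus → Model U → Aero → Cirrus, so there is no Condorcet winner.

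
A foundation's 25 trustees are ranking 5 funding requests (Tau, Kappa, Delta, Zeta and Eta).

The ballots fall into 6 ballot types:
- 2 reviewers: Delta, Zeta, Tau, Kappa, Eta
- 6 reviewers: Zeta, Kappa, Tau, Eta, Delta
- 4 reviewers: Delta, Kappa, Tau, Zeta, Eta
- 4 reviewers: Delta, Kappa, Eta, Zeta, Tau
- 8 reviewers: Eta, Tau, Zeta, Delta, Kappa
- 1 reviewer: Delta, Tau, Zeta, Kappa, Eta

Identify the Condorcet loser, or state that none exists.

Head-to-head results (25 reviewers):
Tau–Kappa: Kappa 14–11.
Tau vs Delta: Tau is ranked higher on 6+8 = 14 ballots, Delta on 11. Tau wins 14–11.
Tau–Zeta: Tau 13–12.
Tau–Eta: Tau 13–12.
Kappa vs Delta: Delta wins 19–6.
Kappa vs Zeta: Zeta, 17–8.
Kappa vs Eta: 17 to 8, Kappa.
Delta vs Zeta: Delta preferred on 2+4+4+1 = 11 ballots; Zeta wins 14–11.
Delta vs Eta: Eta, 14–11.
Zeta vs Eta: Zeta preferred on 2+6+4+1 = 13 ballots; Zeta wins 13–12.
Each project has at least one pairwise win (Tau beats Delta; Kappa beats Tau; Delta beats Kappa; Zeta beats Kappa; Eta beats Delta) — no Condorcet loser.

none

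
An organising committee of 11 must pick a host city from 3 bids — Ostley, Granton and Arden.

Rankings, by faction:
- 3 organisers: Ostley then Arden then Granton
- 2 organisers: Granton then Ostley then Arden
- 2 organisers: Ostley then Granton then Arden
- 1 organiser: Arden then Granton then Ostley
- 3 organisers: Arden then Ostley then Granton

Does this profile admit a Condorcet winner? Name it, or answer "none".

Head-to-head results (11 organisers):
Ostley vs Granton: Ostley wins 8–3.
Ostley vs Arden: Ostley wins 7–4.
Granton vs Arden: Arden, 7–4.
Ostley beats each of Granton, Arden — Ostley is the Condorcet winner.

Ostley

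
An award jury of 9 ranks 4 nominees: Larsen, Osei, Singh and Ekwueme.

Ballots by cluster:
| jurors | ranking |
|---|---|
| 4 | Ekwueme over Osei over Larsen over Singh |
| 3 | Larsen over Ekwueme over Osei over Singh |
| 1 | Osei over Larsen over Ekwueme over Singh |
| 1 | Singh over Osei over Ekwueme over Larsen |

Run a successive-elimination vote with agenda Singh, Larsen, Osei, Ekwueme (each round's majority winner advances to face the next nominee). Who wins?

Ekwueme

Round 1: Singh vs Larsen — 1–8, Larsen advances.
Round 2: Larsen vs Osei — 3–6, Osei advances.
Round 3: Osei vs Ekwueme — 2–7, Ekwueme advances.
Ekwueme survives the agenda.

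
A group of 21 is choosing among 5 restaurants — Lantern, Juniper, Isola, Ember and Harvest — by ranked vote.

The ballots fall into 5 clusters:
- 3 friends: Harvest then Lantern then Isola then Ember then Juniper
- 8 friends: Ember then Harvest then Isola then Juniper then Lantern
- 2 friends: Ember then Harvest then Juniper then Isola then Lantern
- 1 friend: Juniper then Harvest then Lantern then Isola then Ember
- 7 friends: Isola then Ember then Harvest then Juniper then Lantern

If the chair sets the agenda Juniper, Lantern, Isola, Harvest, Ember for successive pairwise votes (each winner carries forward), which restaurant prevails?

Ember

Round 1: Juniper vs Lantern — 18–3, Juniper advances.
Round 2: Juniper vs Isola — 3–18, Isola advances.
Round 3: Isola vs Harvest — 7–14, Harvest advances.
Round 4: Harvest vs Ember — 4–17, Ember advances.
The agenda winner is Ember.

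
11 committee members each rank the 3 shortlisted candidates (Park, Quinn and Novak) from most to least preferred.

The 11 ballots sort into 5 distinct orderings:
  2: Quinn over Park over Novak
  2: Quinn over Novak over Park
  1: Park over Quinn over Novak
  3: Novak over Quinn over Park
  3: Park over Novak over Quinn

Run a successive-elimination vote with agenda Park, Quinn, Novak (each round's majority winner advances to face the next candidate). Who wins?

Novak

Round 1: Park vs Quinn — 4–7, Quinn advances.
Round 2: Quinn vs Novak — 5–6, Novak advances.
The agenda winner is Novak.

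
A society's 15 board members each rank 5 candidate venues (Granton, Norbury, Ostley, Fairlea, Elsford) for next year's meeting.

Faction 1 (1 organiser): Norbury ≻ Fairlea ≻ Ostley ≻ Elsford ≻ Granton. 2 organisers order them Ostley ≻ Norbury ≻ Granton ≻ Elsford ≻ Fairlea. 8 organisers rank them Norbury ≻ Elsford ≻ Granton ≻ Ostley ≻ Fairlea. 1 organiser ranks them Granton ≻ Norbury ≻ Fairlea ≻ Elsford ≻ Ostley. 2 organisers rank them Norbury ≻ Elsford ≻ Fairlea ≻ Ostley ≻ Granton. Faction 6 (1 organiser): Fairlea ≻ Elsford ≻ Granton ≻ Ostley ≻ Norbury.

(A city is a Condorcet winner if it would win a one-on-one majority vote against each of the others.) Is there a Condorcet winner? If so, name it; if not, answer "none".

Check each pair by majority over 15 ballots:
Granton vs Norbury: 2 to 13, Norbury.
Granton vs Ostley: Granton preferred on 8+1+1 = 10 ballots; Granton wins 10–5.
Granton–Fairlea: Granton 11–4.
Granton vs Elsford: 2+1 = 3 for Granton, 12 for Elsford — Elsford by 12–3.
Norbury vs Ostley: 1+8+1+2 = 12 for Norbury, 3 for Ostley — Norbury by 12–3.
Norbury vs Fairlea: Norbury is ranked higher on 1+2+8+1+2 = 14 ballots, Fairlea on 1. Norbury wins 14–1.
Norbury vs Elsford: Norbury is ranked higher on 1+2+8+1+2 = 14 ballots, Elsford on 1. Norbury wins 14–1.
Ostley vs Fairlea: Ostley, 10–5.
Ostley vs Elsford: Ostley preferred on 1+2 = 3 ballots; Elsford wins 12–3.
Fairlea vs Elsford: Fairlea preferred on 1+1+1 = 3 ballots; Elsford wins 12–3.
Norbury beats each of Granton, Ostley, Fairlea, Elsford — Norbury is the Condorcet winner.

Norbury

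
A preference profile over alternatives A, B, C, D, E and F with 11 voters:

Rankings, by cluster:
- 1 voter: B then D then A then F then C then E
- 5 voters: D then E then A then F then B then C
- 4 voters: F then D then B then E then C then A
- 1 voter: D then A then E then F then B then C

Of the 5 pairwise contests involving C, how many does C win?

0

C against each rival (11 voters):
C vs A: A, 7–4.
C–B: B 11–0.
C vs D: D, 11–0.
C vs E: E wins 10–1.
C vs F: F wins 11–0.
C beats no one; loses to A, B, D, E, F — 0 pairwise wins.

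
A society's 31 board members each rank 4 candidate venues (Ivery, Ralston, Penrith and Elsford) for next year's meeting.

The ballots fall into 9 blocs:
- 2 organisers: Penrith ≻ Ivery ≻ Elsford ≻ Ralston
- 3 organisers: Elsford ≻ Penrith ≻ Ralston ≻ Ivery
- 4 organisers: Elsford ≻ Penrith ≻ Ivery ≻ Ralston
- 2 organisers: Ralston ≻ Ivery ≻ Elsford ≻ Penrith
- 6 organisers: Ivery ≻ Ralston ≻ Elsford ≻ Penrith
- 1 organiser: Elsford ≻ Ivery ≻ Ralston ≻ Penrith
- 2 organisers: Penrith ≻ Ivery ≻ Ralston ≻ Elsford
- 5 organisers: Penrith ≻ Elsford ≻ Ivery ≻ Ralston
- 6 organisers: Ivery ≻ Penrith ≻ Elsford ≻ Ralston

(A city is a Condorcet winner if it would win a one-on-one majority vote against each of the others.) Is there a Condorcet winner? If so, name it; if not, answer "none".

Pairwise majorities:
Ivery–Ralston: Ivery 26–5.
Ivery vs Penrith: 15 to 16, Penrith.
Ivery vs Elsford: Ivery wins 18–13.
Ralston vs Penrith: Ralston preferred on 2+6+1 = 9 ballots; Penrith wins 22–9.
Ralston–Elsford: Elsford 21–10.
Penrith vs Elsford: Elsford wins 16–15.
Every city loses at least once (Ivery loses to Penrith; Ralston loses to Ivery; Penrith loses to Elsford; Elsford loses to Ivery). The majority relation contains the cycle Ivery > Elsford > Penrith > Ivery, so there is no Condorcet winner.

none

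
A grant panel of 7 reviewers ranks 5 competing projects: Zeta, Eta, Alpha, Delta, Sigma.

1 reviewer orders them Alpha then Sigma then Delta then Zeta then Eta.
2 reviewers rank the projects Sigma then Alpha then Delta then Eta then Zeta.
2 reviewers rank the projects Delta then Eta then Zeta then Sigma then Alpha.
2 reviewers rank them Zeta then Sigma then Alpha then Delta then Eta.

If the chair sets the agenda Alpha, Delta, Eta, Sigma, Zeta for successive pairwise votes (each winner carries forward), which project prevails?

Zeta

Round 1: Alpha vs Delta — 5–2, Alpha advances.
Round 2: Alpha vs Eta — 5–2, Alpha advances.
Round 3: Alpha vs Sigma — 1–6, Sigma advances.
Round 4: Sigma vs Zeta — 3–4, Zeta advances.
Zeta survives the agenda.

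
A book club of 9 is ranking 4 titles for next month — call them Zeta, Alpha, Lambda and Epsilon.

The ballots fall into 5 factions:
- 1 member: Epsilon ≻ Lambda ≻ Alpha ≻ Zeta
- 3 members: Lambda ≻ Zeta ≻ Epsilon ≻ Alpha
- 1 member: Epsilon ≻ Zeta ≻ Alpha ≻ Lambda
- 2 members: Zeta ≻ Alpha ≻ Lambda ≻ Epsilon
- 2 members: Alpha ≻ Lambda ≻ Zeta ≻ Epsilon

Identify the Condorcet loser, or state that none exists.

none

Head-to-head results (9 members):
Zeta vs Alpha: 3+1+2 = 6 for Zeta, 3 for Alpha — Zeta by 6–3.
Zeta–Lambda: Lambda 6–3.
Zeta vs Epsilon: Zeta is ranked higher on 3+2+2 = 7 ballots, Epsilon on 2. Zeta wins 7–2.
Alpha–Lambda: Alpha 5–4.
Alpha vs Epsilon: 4 to 5, Epsilon.
Lambda vs Epsilon: 7 to 2, Lambda.
No book is winless: Zeta beats Alpha; Alpha beats Lambda; Lambda beats Zeta; Epsilon beats Alpha. There is no Condorcet loser.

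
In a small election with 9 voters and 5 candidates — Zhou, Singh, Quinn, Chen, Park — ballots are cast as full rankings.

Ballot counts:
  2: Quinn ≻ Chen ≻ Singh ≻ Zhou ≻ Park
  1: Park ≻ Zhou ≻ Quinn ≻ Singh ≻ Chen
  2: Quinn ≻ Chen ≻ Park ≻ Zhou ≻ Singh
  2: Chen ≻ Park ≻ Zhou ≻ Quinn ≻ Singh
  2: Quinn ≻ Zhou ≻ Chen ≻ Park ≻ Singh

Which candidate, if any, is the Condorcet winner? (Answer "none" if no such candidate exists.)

Pairwise majorities:
Zhou vs Singh: Zhou wins 7–2.
Zhou vs Quinn: Zhou preferred on 1+2 = 3 ballots; Quinn wins 6–3.
Zhou vs Chen: Chen, 6–3.
Zhou vs Park: Zhou is ranked higher on 2+2 = 4 ballots, Park on 5. Park wins 5–4.
Singh vs Quinn: Quinn, 9–0.
Singh vs Chen: Singh preferred on 1 ballot; Chen wins 8–1.
Singh vs Park: Park, 7–2.
Quinn–Chen: Quinn 7–2.
Quinn vs Park: Quinn preferred on 2+2+2 = 6 ballots; Quinn wins 6–3.
Chen–Park: Chen 8–1.
Quinn wins every pairwise contest, so Quinn is the Condorcet winner.

Quinn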